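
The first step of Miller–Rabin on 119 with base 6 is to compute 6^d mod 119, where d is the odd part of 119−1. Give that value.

90

119 − 1 = 118 = 2^1 · 59, so d = 59.
6^1 ≡ 6 (mod 119)
6^2 ≡ 6^2 = 36 ≡ 36 (mod 119)
6^4 ≡ 36^2 = 1296 ≡ 106 (mod 119)
6^8 ≡ 106^2 = 11236 ≡ 50 (mod 119)
6^16 ≡ 50^2 = 2500 ≡ 1 (mod 119)
6^32 ≡ 1^2 = 1 ≡ 1 (mod 119)
59 = 32 + 16 + 8 + 2 + 1 in binary powers of 2.
So 6^59 ≡ 1 · 1 · 50 · 36 · 6 ≡ 90 (mod 119).
Squaring chain: 90; never reaches −1, so base 6 is a Miller–Rabin witness that 119 is composite.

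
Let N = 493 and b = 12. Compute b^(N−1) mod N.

12^1 ≡ 12 (mod 493)
12^2 ≡ 12^2 = 144 ≡ 144 (mod 493)
12^4 ≡ 144^2 = 20736 ≡ 30 (mod 493)
12^8 ≡ 30^2 = 900 ≡ 407 (mod 493)
12^16 ≡ 407^2 = 165649 ≡ 1 (mod 493)
12^32 ≡ 1^2 = 1 ≡ 1 (mod 493)
12^64 ≡ 1^2 = 1 ≡ 1 (mod 493)
12^128 ≡ 1^2 = 1 ≡ 1 (mod 493)
12^256 ≡ 1^2 = 1 ≡ 1 (mod 493)
492 = 256 + 128 + 64 + 32 + 8 + 4 in binary powers of 2.
So 12^492 ≡ 1 · 1 · 1 · 1 · 407 · 30 ≡ 378 (mod 493).
Since 378 ≠ 1, base 12 is a Fermat witness: 493 is composite.

378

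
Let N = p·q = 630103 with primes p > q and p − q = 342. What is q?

Since p = q + 342, we have 630103 = q(q + 342), so q² + 342q − 630103 = 0.
Discriminant: 342² + 4·630103 = 116964 + 2520412 = 2637376; √2637376 = 1624.
q = (−342 + 1624)/2 = 641, and p = q + 342 = 983.
Check: 641 · 983 = 630103.

641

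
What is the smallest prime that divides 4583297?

4583297 is odd.
Digit sum 38, not divisible by 3.
Ends in 7: not divisible by 5.
7: 4583297 = 7·654756 + 5
11: 4583297 = 11·416663 + 4
13: 4583297 = 13·352561 + 4
17: 4583297 = 17·269605 + 12
19: 4583297 = 19·241226 + 3
23: 4583297 = 23·199273 + 18
29: 4583297 = 29·158044 + 21
31: 4583297 = 31·147848 + 9
37: 4583297 = 37·123872 + 33
41: 4583297 = 41·111787 + 30
43: 4583297 = 43·106588 + 13
47: 4583297 = 47·97516 + 45
53: 4583297 = 53·86477 + 16
59: 4583297 = 59·77683

59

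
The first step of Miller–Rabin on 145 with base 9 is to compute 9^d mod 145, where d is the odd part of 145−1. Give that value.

145 − 1 = 144 = 2^4 · 9, so d = 9.
9^1 ≡ 9 (mod 145)
9^2 ≡ 9^2 = 81 ≡ 81 (mod 145)
9^4 ≡ 81^2 = 6561 ≡ 36 (mod 145)
9^8 ≡ 36^2 = 1296 ≡ 136 (mod 145)
9 = 8 + 1 in binary powers of 2.
So 9^9 ≡ 136 · 9 ≡ 64 (mod 145).
Squaring chain: 64 → 36 → 136 → 81; never reaches −1, so base 9 is a Miller–Rabin witness that 145 is composite.

64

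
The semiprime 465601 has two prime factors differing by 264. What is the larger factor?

827

Since p = q + 264, we have 465601 = q(q + 264), so q² + 264q − 465601 = 0.
Discriminant: 264² + 4·465601 = 69696 + 1862404 = 1932100; √1932100 = 1390.
q = (−264 + 1390)/2 = 563, and p = q + 264 = 827.
Check: 563 · 827 = 465601.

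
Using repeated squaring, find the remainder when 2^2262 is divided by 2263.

2^1 ≡ 2 (mod 2263)
2^2 ≡ 2^2 = 4 ≡ 4 (mod 2263)
2^4 ≡ 4^2 = 16 ≡ 16 (mod 2263)
2^8 ≡ 16^2 = 256 ≡ 256 (mod 2263)
2^16 ≡ 256^2 = 65536 ≡ 2172 (mod 2263)
2^32 ≡ 2172^2 = 4717584 ≡ 1492 (mod 2263)
2^64 ≡ 1492^2 = 2226064 ≡ 1535 (mod 2263)
2^128 ≡ 1535^2 = 2356225 ≡ 442 (mod 2263)
2^256 ≡ 442^2 = 195364 ≡ 746 (mod 2263)
2^512 ≡ 746^2 = 556516 ≡ 2081 (mod 2263)
2^1024 ≡ 2081^2 = 4330561 ≡ 1442 (mod 2263)
2^2048 ≡ 1442^2 = 2079364 ≡ 1930 (mod 2263)
2262 = 2048 + 128 + 64 + 16 + 4 + 2 in binary powers of 2.
So 2^2262 ≡ 1930 · 442 · 1535 · 2172 · 16 · 4 ≡ 1833 (mod 2263).
Since 1833 ≠ 1, base 2 is a Fermat witness: 2263 is composite.

1833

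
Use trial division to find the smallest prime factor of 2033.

2033 is odd.
Digit sum 8, not divisible by 3.
Ends in 3: not divisible by 5.
7: 2033 = 7·290 + 3
11: 2033 = 11·184 + 9
13: 2033 = 13·156 + 5
17: 2033 = 17·119 + 10
19: 2033 = 19·107

19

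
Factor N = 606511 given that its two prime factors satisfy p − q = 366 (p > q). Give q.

617

Since p = q + 366, we have 606511 = q(q + 366), so q² + 366q − 606511 = 0.
Discriminant: 366² + 4·606511 = 133956 + 2426044 = 2560000; √2560000 = 1600.
q = (−366 + 1600)/2 = 617, and p = q + 366 = 983.
Check: 617 · 983 = 606511.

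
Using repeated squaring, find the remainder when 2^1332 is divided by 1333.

4

2^1 ≡ 2 (mod 1333)
2^2 ≡ 2^2 = 4 ≡ 4 (mod 1333)
2^4 ≡ 4^2 = 16 ≡ 16 (mod 1333)
2^8 ≡ 16^2 = 256 ≡ 256 (mod 1333)
2^16 ≡ 256^2 = 65536 ≡ 219 (mod 1333)
2^32 ≡ 219^2 = 47961 ≡ 1306 (mod 1333)
2^64 ≡ 1306^2 = 1705636 ≡ 729 (mod 1333)
2^128 ≡ 729^2 = 531441 ≡ 907 (mod 1333)
2^256 ≡ 907^2 = 822649 ≡ 188 (mod 1333)
2^512 ≡ 188^2 = 35344 ≡ 686 (mod 1333)
2^1024 ≡ 686^2 = 470596 ≡ 47 (mod 1333)
1332 = 1024 + 256 + 32 + 16 + 4 in binary powers of 2.
So 2^1332 ≡ 47 · 188 · 1306 · 219 · 16 ≡ 4 (mod 1333).
Since 4 ≠ 1, base 2 is a Fermat witness: 1333 is composite.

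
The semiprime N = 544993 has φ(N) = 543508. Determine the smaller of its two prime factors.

φ(n) = (p−1)(q−1) = n − (p+q) + 1, so p + q = 544993 − 543508 + 1 = 1486.
p and q are the roots of t² − 1486t + 544993 = 0.
Discriminant: 1486² − 4·544993 = 2208196 − 2179972 = 28224; √28224 = 168.
q = (1486 − 168)/2 = 659, p = (1486 + 168)/2 = 827.
Check: 659 · 827 = 544993.

659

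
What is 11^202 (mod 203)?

11^1 ≡ 11 (mod 203)
11^2 ≡ 11^2 = 121 ≡ 121 (mod 203)
11^4 ≡ 121^2 = 14641 ≡ 25 (mod 203)
11^8 ≡ 25^2 = 625 ≡ 16 (mod 203)
11^16 ≡ 16^2 = 256 ≡ 53 (mod 203)
11^32 ≡ 53^2 = 2809 ≡ 170 (mod 203)
11^64 ≡ 170^2 = 28900 ≡ 74 (mod 203)
11^128 ≡ 74^2 = 5476 ≡ 198 (mod 203)
202 = 128 + 64 + 8 + 2 in binary powers of 2.
So 11^202 ≡ 198 · 74 · 16 · 121 ≡ 67 (mod 203).
Since 67 ≠ 1, base 11 is a Fermat witness: 203 is composite.

67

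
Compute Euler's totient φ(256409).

243936

Factor: 256409 = 43 · 67 · 89.
φ(256409) = (43−1) · (67−1) · (89−1) = 42 · 66 · 88 = 243936.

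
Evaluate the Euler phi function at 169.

156

Factor: 169 = 13^2.
φ(169) = 13^1·(13−1) = 156.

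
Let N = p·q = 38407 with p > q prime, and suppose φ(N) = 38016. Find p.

199

φ(n) = (p−1)(q−1) = n − (p+q) + 1, so p + q = 38407 − 38016 + 1 = 392.
p and q are the roots of t² − 392t + 38407 = 0.
Discriminant: 392² − 4·38407 = 153664 − 153628 = 36; √36 = 6.
q = (392 − 6)/2 = 193, p = (392 + 6)/2 = 199.
Check: 193 · 199 = 38407.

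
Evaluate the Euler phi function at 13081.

12852

Factor: 13081 = 103 · 127.
φ(13081) = (103−1) · (127−1) = 102 · 126 = 12852.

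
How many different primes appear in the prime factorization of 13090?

5

13090 = 2 · 6545
6545 = 5 · 1309
1309 = 7 · 187
187 = 11 · 17
13090 = 2 · 5 · 7 · 11 · 17, which has 5 distinct prime factors.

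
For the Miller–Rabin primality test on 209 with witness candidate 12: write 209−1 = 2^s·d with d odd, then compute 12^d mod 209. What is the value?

209 − 1 = 208 = 2^4 · 13, so d = 13.
12^1 ≡ 12 (mod 209)
12^2 ≡ 12^2 = 144 ≡ 144 (mod 209)
12^4 ≡ 144^2 = 20736 ≡ 45 (mod 209)
12^8 ≡ 45^2 = 2025 ≡ 144 (mod 209)
13 = 8 + 4 + 1 in binary powers of 2.
So 12^13 ≡ 144 · 45 · 12 ≡ 12 (mod 209).
Squaring chain: 12 → 144 → 45 → 144; never reaches −1, so base 12 is a Miller–Rabin witness that 209 is composite.

12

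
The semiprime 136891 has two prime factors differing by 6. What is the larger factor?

373

Since p = q + 6, we have 136891 = q(q + 6), so q² + 6q − 136891 = 0.
Discriminant: 6² + 4·136891 = 36 + 547564 = 547600; √547600 = 740.
q = (−6 + 740)/2 = 367, and p = q + 6 = 373.
Check: 367 · 373 = 136891.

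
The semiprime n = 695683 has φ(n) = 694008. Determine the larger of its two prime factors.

919

φ(n) = (p−1)(q−1) = n − (p+q) + 1, so p + q = 695683 − 694008 + 1 = 1676.
p and q are the roots of t² − 1676t + 695683 = 0.
Discriminant: 1676² − 4·695683 = 2808976 − 2782732 = 26244; √26244 = 162.
q = (1676 − 162)/2 = 757, p = (1676 + 162)/2 = 919.
Check: 757 · 919 = 695683.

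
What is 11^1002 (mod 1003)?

661

11^1 ≡ 11 (mod 1003)
11^2 ≡ 11^2 = 121 ≡ 121 (mod 1003)
11^4 ≡ 121^2 = 14641 ≡ 599 (mod 1003)
11^8 ≡ 599^2 = 358801 ≡ 730 (mod 1003)
11^16 ≡ 730^2 = 532900 ≡ 307 (mod 1003)
11^32 ≡ 307^2 = 94249 ≡ 970 (mod 1003)
11^64 ≡ 970^2 = 940900 ≡ 86 (mod 1003)
11^128 ≡ 86^2 = 7396 ≡ 375 (mod 1003)
11^256 ≡ 375^2 = 140625 ≡ 205 (mod 1003)
11^512 ≡ 205^2 = 42025 ≡ 902 (mod 1003)
1002 = 512 + 256 + 128 + 64 + 32 + 8 + 2 in binary powers of 2.
So 11^1002 ≡ 902 · 205 · 375 · 86 · 970 · 730 · 121 ≡ 661 (mod 1003).
Since 661 ≠ 1, base 11 is a Fermat witness: 1003 is composite.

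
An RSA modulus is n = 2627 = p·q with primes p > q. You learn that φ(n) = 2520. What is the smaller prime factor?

37

φ(n) = (p−1)(q−1) = n − (p+q) + 1, so p + q = 2627 − 2520 + 1 = 108.
p and q are the roots of t² − 108t + 2627 = 0.
Discriminant: 108² − 4·2627 = 11664 − 10508 = 1156; √1156 = 34.
q = (108 − 34)/2 = 37, p = (108 + 34)/2 = 71.
Check: 37 · 71 = 2627.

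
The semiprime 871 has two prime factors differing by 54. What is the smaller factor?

Since p = q + 54, we have 871 = q(q + 54), so q² + 54q − 871 = 0.
Discriminant: 54² + 4·871 = 2916 + 3484 = 6400; √6400 = 80.
q = (−54 + 80)/2 = 13, and p = q + 54 = 67.
Check: 13 · 67 = 871.

13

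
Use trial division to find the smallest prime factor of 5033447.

41

5033447 is odd.
Digit sum 26, not divisible by 3.
Ends in 7: not divisible by 5.
7: 5033447 = 7·719063 + 6
11: 5033447 = 11·457586 + 1
13: 5033447 = 13·387188 + 3
17: 5033447 = 17·296085 + 2
19: 5033447 = 19·264918 + 5
23: 5033447 = 23·218845 + 12
29: 5033447 = 29·173567 + 4
31: 5033447 = 31·162369 + 8
37: 5033447 = 37·136039 + 4
41: 5033447 = 41·122767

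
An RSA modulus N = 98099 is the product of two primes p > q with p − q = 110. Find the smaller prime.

Since p = q + 110, we have 98099 = q(q + 110), so q² + 110q − 98099 = 0.
Discriminant: 110² + 4·98099 = 12100 + 392396 = 404496; √404496 = 636.
q = (−110 + 636)/2 = 263, and p = q + 110 = 373.
Check: 263 · 373 = 98099.

263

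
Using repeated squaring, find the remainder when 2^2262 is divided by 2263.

2^1 ≡ 2 (mod 2263)
2^2 ≡ 2^2 = 4 ≡ 4 (mod 2263)
2^4 ≡ 4^2 = 16 ≡ 16 (mod 2263)
2^8 ≡ 16^2 = 256 ≡ 256 (mod 2263)
2^16 ≡ 256^2 = 65536 ≡ 2172 (mod 2263)
2^32 ≡ 2172^2 = 4717584 ≡ 1492 (mod 2263)
2^64 ≡ 1492^2 = 2226064 ≡ 1535 (mod 2263)
2^128 ≡ 1535^2 = 2356225 ≡ 442 (mod 2263)
2^256 ≡ 442^2 = 195364 ≡ 746 (mod 2263)
2^512 ≡ 746^2 = 556516 ≡ 2081 (mod 2263)
2^1024 ≡ 2081^2 = 4330561 ≡ 1442 (mod 2263)
2^2048 ≡ 1442^2 = 2079364 ≡ 1930 (mod 2263)
2262 = 2048 + 128 + 64 + 16 + 4 + 2 in binary powers of 2.
So 2^2262 ≡ 1930 · 442 · 1535 · 2172 · 16 · 4 ≡ 1833 (mod 2263).
Since 1833 ≠ 1, base 2 is a Fermat witness: 2263 is composite.

1833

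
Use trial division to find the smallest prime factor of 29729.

7

29729 is odd.
Digit sum 29, not divisible by 3.
Ends in 9: not divisible by 5.
7: 29729 = 7·4247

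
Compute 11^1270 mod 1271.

11^1 ≡ 11 (mod 1271)
11^2 ≡ 11^2 = 121 ≡ 121 (mod 1271)
11^4 ≡ 121^2 = 14641 ≡ 660 (mod 1271)
11^8 ≡ 660^2 = 435600 ≡ 918 (mod 1271)
11^16 ≡ 918^2 = 842724 ≡ 51 (mod 1271)
11^32 ≡ 51^2 = 2601 ≡ 59 (mod 1271)
11^64 ≡ 59^2 = 3481 ≡ 939 (mod 1271)
11^128 ≡ 939^2 = 881721 ≡ 918 (mod 1271)
11^256 ≡ 918^2 = 842724 ≡ 51 (mod 1271)
11^512 ≡ 51^2 = 2601 ≡ 59 (mod 1271)
11^1024 ≡ 59^2 = 3481 ≡ 939 (mod 1271)
1270 = 1024 + 128 + 64 + 32 + 16 + 4 + 2 in binary powers of 2.
So 11^1270 ≡ 939 · 918 · 939 · 59 · 51 · 660 · 121 ≡ 811 (mod 1271).
Since 811 ≠ 1, base 11 is a Fermat witness: 1271 is composite.

811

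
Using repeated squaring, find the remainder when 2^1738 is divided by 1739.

2^1 ≡ 2 (mod 1739)
2^2 ≡ 2^2 = 4 ≡ 4 (mod 1739)
2^4 ≡ 4^2 = 16 ≡ 16 (mod 1739)
2^8 ≡ 16^2 = 256 ≡ 256 (mod 1739)
2^16 ≡ 256^2 = 65536 ≡ 1193 (mod 1739)
2^32 ≡ 1193^2 = 1423249 ≡ 747 (mod 1739)
2^64 ≡ 747^2 = 558009 ≡ 1529 (mod 1739)
2^128 ≡ 1529^2 = 2337841 ≡ 625 (mod 1739)
2^256 ≡ 625^2 = 390625 ≡ 1089 (mod 1739)
2^512 ≡ 1089^2 = 1185921 ≡ 1662 (mod 1739)
2^1024 ≡ 1662^2 = 2762244 ≡ 712 (mod 1739)
1738 = 1024 + 512 + 128 + 64 + 8 + 2 in binary powers of 2.
So 2^1738 ≡ 712 · 1662 · 625 · 1529 · 256 · 4 ≡ 1283 (mod 1739).
Since 1283 ≠ 1, base 2 is a Fermat witness: 1739 is composite.

1283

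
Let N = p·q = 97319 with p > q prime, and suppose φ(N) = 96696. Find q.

307

φ(n) = (p−1)(q−1) = n − (p+q) + 1, so p + q = 97319 − 96696 + 1 = 624.
p and q are the roots of t² − 624t + 97319 = 0.
Discriminant: 624² − 4·97319 = 389376 − 389276 = 100; √100 = 10.
q = (624 − 10)/2 = 307, p = (624 + 10)/2 = 317.
Check: 307 · 317 = 97319.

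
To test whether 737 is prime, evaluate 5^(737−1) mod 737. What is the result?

5^1 ≡ 5 (mod 737)
5^2 ≡ 5^2 = 25 ≡ 25 (mod 737)
5^4 ≡ 25^2 = 625 ≡ 625 (mod 737)
5^8 ≡ 625^2 = 390625 ≡ 15 (mod 737)
5^16 ≡ 15^2 = 225 ≡ 225 (mod 737)
5^32 ≡ 225^2 = 50625 ≡ 509 (mod 737)
5^64 ≡ 509^2 = 259081 ≡ 394 (mod 737)
5^128 ≡ 394^2 = 155236 ≡ 466 (mod 737)
5^256 ≡ 466^2 = 217156 ≡ 478 (mod 737)
5^512 ≡ 478^2 = 228484 ≡ 14 (mod 737)
736 = 512 + 128 + 64 + 32 in binary powers of 2.
So 5^736 ≡ 14 · 466 · 394 · 509 ≡ 643 (mod 737).
Since 643 ≠ 1, base 5 is a Fermat witness: 737 is composite.

643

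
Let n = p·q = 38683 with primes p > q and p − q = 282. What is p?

Since p = q + 282, we have 38683 = q(q + 282), so q² + 282q − 38683 = 0.
Discriminant: 282² + 4·38683 = 79524 + 154732 = 234256; √234256 = 484.
q = (−282 + 484)/2 = 101, and p = q + 282 = 383.
Check: 101 · 383 = 38683.

383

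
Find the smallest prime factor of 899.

29

899 is odd.
Digit sum 26, not divisible by 3.
Ends in 9: not divisible by 5.
7: 899 = 7·128 + 3
11: 899 = 11·81 + 8
13: 899 = 13·69 + 2
17: 899 = 17·52 + 15
19: 899 = 19·47 + 6
23: 899 = 23·39 + 2
29: 899 = 29·31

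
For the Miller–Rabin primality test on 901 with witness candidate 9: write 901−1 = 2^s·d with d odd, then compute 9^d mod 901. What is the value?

859

901 − 1 = 900 = 2^2 · 225, so d = 225.
9^1 ≡ 9 (mod 901)
9^2 ≡ 9^2 = 81 ≡ 81 (mod 901)
9^4 ≡ 81^2 = 6561 ≡ 254 (mod 901)
9^8 ≡ 254^2 = 64516 ≡ 545 (mod 901)
9^16 ≡ 545^2 = 297025 ≡ 596 (mod 901)
9^32 ≡ 596^2 = 355216 ≡ 222 (mod 901)
9^64 ≡ 222^2 = 49284 ≡ 630 (mod 901)
9^128 ≡ 630^2 = 396900 ≡ 460 (mod 901)
225 = 128 + 64 + 32 + 1 in binary powers of 2.
So 9^225 ≡ 460 · 630 · 222 · 9 ≡ 859 (mod 901).
Squaring chain: 859 → 863; never reaches −1, so base 9 is a Miller–Rabin witness that 901 is composite.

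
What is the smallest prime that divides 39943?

59

39943 is odd.
Digit sum 28, not divisible by 3.
Ends in 3: not divisible by 5.
7: 39943 = 7·5706 + 1
11: 39943 = 11·3631 + 2
13: 39943 = 13·3072 + 7
17: 39943 = 17·2349 + 10
19: 39943 = 19·2102 + 5
23: 39943 = 23·1736 + 15
29: 39943 = 29·1377 + 10
31: 39943 = 31·1288 + 15
37: 39943 = 37·1079 + 20
41: 39943 = 41·974 + 9
43: 39943 = 43·928 + 39
47: 39943 = 47·849 + 40
53: 39943 = 53·753 + 34
59: 39943 = 59·677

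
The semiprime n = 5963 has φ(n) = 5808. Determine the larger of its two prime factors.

φ(n) = (p−1)(q−1) = n − (p+q) + 1, so p + q = 5963 − 5808 + 1 = 156.
p and q are the roots of t² − 156t + 5963 = 0.
Discriminant: 156² − 4·5963 = 24336 − 23852 = 484; √484 = 22.
q = (156 − 22)/2 = 67, p = (156 + 22)/2 = 89.
Check: 67 · 89 = 5963.

89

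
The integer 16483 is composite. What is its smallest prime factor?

53

16483 is odd.
Digit sum 22, not divisible by 3.
Ends in 3: not divisible by 5.
7: 16483 = 7·2354 + 5
11: 16483 = 11·1498 + 5
13: 16483 = 13·1267 + 12
17: 16483 = 17·969 + 10
19: 16483 = 19·867 + 10
23: 16483 = 23·716 + 15
29: 16483 = 29·568 + 11
31: 16483 = 31·531 + 22
37: 16483 = 37·445 + 18
41: 16483 = 41·402 + 1
43: 16483 = 43·383 + 14
47: 16483 = 47·350 + 33
53: 16483 = 53·311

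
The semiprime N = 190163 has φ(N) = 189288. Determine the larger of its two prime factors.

φ(n) = (p−1)(q−1) = n − (p+q) + 1, so p + q = 190163 − 189288 + 1 = 876.
p and q are the roots of t² − 876t + 190163 = 0.
Discriminant: 876² − 4·190163 = 767376 − 760652 = 6724; √6724 = 82.
q = (876 − 82)/2 = 397, p = (876 + 82)/2 = 479.
Check: 397 · 479 = 190163.

479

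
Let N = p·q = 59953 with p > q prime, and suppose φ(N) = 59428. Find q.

φ(n) = (p−1)(q−1) = n − (p+q) + 1, so p + q = 59953 − 59428 + 1 = 526.
p and q are the roots of t² − 526t + 59953 = 0.
Discriminant: 526² − 4·59953 = 276676 − 239812 = 36864; √36864 = 192.
q = (526 − 192)/2 = 167, p = (526 + 192)/2 = 359.
Check: 167 · 359 = 59953.

167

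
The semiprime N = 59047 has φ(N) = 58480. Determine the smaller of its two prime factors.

137

φ(n) = (p−1)(q−1) = n − (p+q) + 1, so p + q = 59047 − 58480 + 1 = 568.
p and q are the roots of t² − 568t + 59047 = 0.
Discriminant: 568² − 4·59047 = 322624 − 236188 = 86436; √86436 = 294.
q = (568 − 294)/2 = 137, p = (568 + 294)/2 = 431.
Check: 137 · 431 = 59047.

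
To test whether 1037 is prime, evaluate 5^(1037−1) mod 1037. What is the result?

5^1 ≡ 5 (mod 1037)
5^2 ≡ 5^2 = 25 ≡ 25 (mod 1037)
5^4 ≡ 25^2 = 625 ≡ 625 (mod 1037)
5^8 ≡ 625^2 = 390625 ≡ 713 (mod 1037)
5^16 ≡ 713^2 = 508369 ≡ 239 (mod 1037)
5^32 ≡ 239^2 = 57121 ≡ 86 (mod 1037)
5^64 ≡ 86^2 = 7396 ≡ 137 (mod 1037)
5^128 ≡ 137^2 = 18769 ≡ 103 (mod 1037)
5^256 ≡ 103^2 = 10609 ≡ 239 (mod 1037)
5^512 ≡ 239^2 = 57121 ≡ 86 (mod 1037)
5^1024 ≡ 86^2 = 7396 ≡ 137 (mod 1037)
1036 = 1024 + 8 + 4 in binary powers of 2.
So 5^1036 ≡ 137 · 713 · 625 ≡ 361 (mod 1037).
Since 361 ≠ 1, base 5 is a Fermat witness: 1037 is composite.

361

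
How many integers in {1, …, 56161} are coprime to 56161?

Factor: 56161 = 7 · 71 · 113.
φ(56161) = (7−1) · (71−1) · (113−1) = 6 · 70 · 112 = 47040.

47040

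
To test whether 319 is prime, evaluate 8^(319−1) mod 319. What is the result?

236

8^1 ≡ 8 (mod 319)
8^2 ≡ 8^2 = 64 ≡ 64 (mod 319)
8^4 ≡ 64^2 = 4096 ≡ 268 (mod 319)
8^8 ≡ 268^2 = 71824 ≡ 49 (mod 319)
8^16 ≡ 49^2 = 2401 ≡ 168 (mod 319)
8^32 ≡ 168^2 = 28224 ≡ 152 (mod 319)
8^64 ≡ 152^2 = 23104 ≡ 136 (mod 319)
8^128 ≡ 136^2 = 18496 ≡ 313 (mod 319)
8^256 ≡ 313^2 = 97969 ≡ 36 (mod 319)
318 = 256 + 32 + 16 + 8 + 4 + 2 in binary powers of 2.
So 8^318 ≡ 36 · 152 · 168 · 49 · 268 · 64 ≡ 236 (mod 319).
Since 236 ≠ 1, base 8 is a Fermat witness: 319 is composite.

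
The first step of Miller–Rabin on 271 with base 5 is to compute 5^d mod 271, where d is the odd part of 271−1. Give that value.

271 − 1 = 270 = 2^1 · 135, so d = 135.
5^1 ≡ 5 (mod 271)
5^2 ≡ 5^2 = 25 ≡ 25 (mod 271)
5^4 ≡ 25^2 = 625 ≡ 83 (mod 271)
5^8 ≡ 83^2 = 6889 ≡ 114 (mod 271)
5^16 ≡ 114^2 = 12996 ≡ 259 (mod 271)
5^32 ≡ 259^2 = 67081 ≡ 144 (mod 271)
5^64 ≡ 144^2 = 20736 ≡ 140 (mod 271)
5^128 ≡ 140^2 = 19600 ≡ 88 (mod 271)
135 = 128 + 4 + 2 + 1 in binary powers of 2.
So 5^135 ≡ 88 · 83 · 25 · 5 ≡ 1 (mod 271).
Since 5^d ≡ 1 (mod 271), base 5 does not prove 271 composite.

1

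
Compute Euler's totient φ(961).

Factor: 961 = 31^2.
φ(961) = 31^1·(31−1) = 930.

930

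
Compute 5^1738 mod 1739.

5^1 ≡ 5 (mod 1739)
5^2 ≡ 5^2 = 25 ≡ 25 (mod 1739)
5^4 ≡ 25^2 = 625 ≡ 625 (mod 1739)
5^8 ≡ 625^2 = 390625 ≡ 1089 (mod 1739)
5^16 ≡ 1089^2 = 1185921 ≡ 1662 (mod 1739)
5^32 ≡ 1662^2 = 2762244 ≡ 712 (mod 1739)
5^64 ≡ 712^2 = 506944 ≡ 895 (mod 1739)
5^128 ≡ 895^2 = 801025 ≡ 1085 (mod 1739)
5^256 ≡ 1085^2 = 1177225 ≡ 1661 (mod 1739)
5^512 ≡ 1661^2 = 2758921 ≡ 867 (mod 1739)
5^1024 ≡ 867^2 = 751689 ≡ 441 (mod 1739)
1738 = 1024 + 512 + 128 + 64 + 8 + 2 in binary powers of 2.
So 5^1738 ≡ 441 · 867 · 1085 · 895 · 1089 · 25 ≡ 474 (mod 1739).
Since 474 ≠ 1, base 5 is a Fermat witness: 1739 is composite.

474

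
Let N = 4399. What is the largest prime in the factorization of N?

83

4399 = 53 · 83
83 is prime.
So 4399 = 53 · 83; the largest prime factor is 83.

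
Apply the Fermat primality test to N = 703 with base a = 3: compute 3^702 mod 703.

3^1 ≡ 3 (mod 703)
3^2 ≡ 3^2 = 9 ≡ 9 (mod 703)
3^4 ≡ 9^2 = 81 ≡ 81 (mod 703)
3^8 ≡ 81^2 = 6561 ≡ 234 (mod 703)
3^16 ≡ 234^2 = 54756 ≡ 625 (mod 703)
3^32 ≡ 625^2 = 390625 ≡ 460 (mod 703)
3^64 ≡ 460^2 = 211600 ≡ 700 (mod 703)
3^128 ≡ 700^2 = 490000 ≡ 9 (mod 703)
3^256 ≡ 9^2 = 81 ≡ 81 (mod 703)
3^512 ≡ 81^2 = 6561 ≡ 234 (mod 703)
702 = 512 + 128 + 32 + 16 + 8 + 4 + 2 in binary powers of 2.
So 3^702 ≡ 234 · 9 · 460 · 625 · 234 · 81 · 9 ≡ 1 (mod 703).
Since the result is 1, base 3 gives no evidence that 703 is composite.

1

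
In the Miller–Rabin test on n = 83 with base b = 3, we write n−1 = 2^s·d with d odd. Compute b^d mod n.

1

83 − 1 = 82 = 2^1 · 41, so d = 41.
3^1 ≡ 3 (mod 83)
3^2 ≡ 3^2 = 9 ≡ 9 (mod 83)
3^4 ≡ 9^2 = 81 ≡ 81 (mod 83)
3^8 ≡ 81^2 = 6561 ≡ 4 (mod 83)
3^16 ≡ 4^2 = 16 ≡ 16 (mod 83)
3^32 ≡ 16^2 = 256 ≡ 7 (mod 83)
41 = 32 + 8 + 1 in binary powers of 2.
So 3^41 ≡ 7 · 4 · 3 ≡ 1 (mod 83).
Since 3^d ≡ 1 (mod 83), base 3 does not prove 83 composite.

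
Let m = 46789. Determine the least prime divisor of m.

71

46789 is odd.
Digit sum 34, not divisible by 3.
Ends in 9: not divisible by 5.
7: 46789 = 7·6684 + 1
11: 46789 = 11·4253 + 6
13: 46789 = 13·3599 + 2
17: 46789 = 17·2752 + 5
19: 46789 = 19·2462 + 11
23: 46789 = 23·2034 + 7
29: 46789 = 29·1613 + 12
31: 46789 = 31·1509 + 10
37: 46789 = 37·1264 + 21
41: 46789 = 41·1141 + 8
43: 46789 = 43·1088 + 5
47: 46789 = 47·995 + 24
53: 46789 = 53·882 + 43
59: 46789 = 59·793 + 2
61: 46789 = 61·767 + 2
67: 46789 = 67·698 + 23
71: 46789 = 71·659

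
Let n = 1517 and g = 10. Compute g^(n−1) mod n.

10^1 ≡ 10 (mod 1517)
10^2 ≡ 10^2 = 100 ≡ 100 (mod 1517)
10^4 ≡ 100^2 = 10000 ≡ 898 (mod 1517)
10^8 ≡ 898^2 = 806404 ≡ 877 (mod 1517)
10^16 ≡ 877^2 = 769129 ≡ 10 (mod 1517)
10^32 ≡ 10^2 = 100 ≡ 100 (mod 1517)
10^64 ≡ 100^2 = 10000 ≡ 898 (mod 1517)
10^128 ≡ 898^2 = 806404 ≡ 877 (mod 1517)
10^256 ≡ 877^2 = 769129 ≡ 10 (mod 1517)
10^512 ≡ 10^2 = 100 ≡ 100 (mod 1517)
10^1024 ≡ 100^2 = 10000 ≡ 898 (mod 1517)
1516 = 1024 + 256 + 128 + 64 + 32 + 8 + 4 in binary powers of 2.
So 10^1516 ≡ 898 · 10 · 877 · 898 · 100 · 877 · 898 ≡ 10 (mod 1517).
Since 10 ≠ 1, base 10 is a Fermat witness: 1517 is composite.

10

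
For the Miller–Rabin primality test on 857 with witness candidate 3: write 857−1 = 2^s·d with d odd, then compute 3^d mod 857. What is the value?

669

857 − 1 = 856 = 2^3 · 107, so d = 107.
3^1 ≡ 3 (mod 857)
3^2 ≡ 3^2 = 9 ≡ 9 (mod 857)
3^4 ≡ 9^2 = 81 ≡ 81 (mod 857)
3^8 ≡ 81^2 = 6561 ≡ 562 (mod 857)
3^16 ≡ 562^2 = 315844 ≡ 468 (mod 857)
3^32 ≡ 468^2 = 219024 ≡ 489 (mod 857)
3^64 ≡ 489^2 = 239121 ≡ 18 (mod 857)
107 = 64 + 32 + 8 + 2 + 1 in binary powers of 2.
So 3^107 ≡ 18 · 489 · 562 · 9 · 3 ≡ 669 (mod 857).
Squaring chain: 669 → 207 → 856; reaches −1, so base 3 does not prove 857 composite.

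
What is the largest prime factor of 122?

122 = 2 · 61
61 is prime.
So 122 = 2 · 61; the largest prime factor is 61.

61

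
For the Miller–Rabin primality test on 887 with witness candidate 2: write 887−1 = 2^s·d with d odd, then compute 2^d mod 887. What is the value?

1

887 − 1 = 886 = 2^1 · 443, so d = 443.
2^1 ≡ 2 (mod 887)
2^2 ≡ 2^2 = 4 ≡ 4 (mod 887)
2^4 ≡ 4^2 = 16 ≡ 16 (mod 887)
2^8 ≡ 16^2 = 256 ≡ 256 (mod 887)
2^16 ≡ 256^2 = 65536 ≡ 785 (mod 887)
2^32 ≡ 785^2 = 616225 ≡ 647 (mod 887)
2^64 ≡ 647^2 = 418609 ≡ 832 (mod 887)
2^128 ≡ 832^2 = 692224 ≡ 364 (mod 887)
2^256 ≡ 364^2 = 132496 ≡ 333 (mod 887)
443 = 256 + 128 + 32 + 16 + 8 + 2 + 1 in binary powers of 2.
So 2^443 ≡ 333 · 364 · 647 · 785 · 256 · 4 · 2 ≡ 1 (mod 887).
Since 2^d ≡ 1 (mod 887), base 2 does not prove 887 composite.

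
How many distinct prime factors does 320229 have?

320229 = 3^2 · 35581
35581 = 7 · 5083
5083 = 13 · 391
391 = 17 · 23
320229 = 3^2 · 7 · 13 · 17 · 23, which has 5 distinct prime factors.

5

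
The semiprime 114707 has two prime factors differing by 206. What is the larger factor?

457

Since p = q + 206, we have 114707 = q(q + 206), so q² + 206q − 114707 = 0.
Discriminant: 206² + 4·114707 = 42436 + 458828 = 501264; √501264 = 708.
q = (−206 + 708)/2 = 251, and p = q + 206 = 457.
Check: 251 · 457 = 114707.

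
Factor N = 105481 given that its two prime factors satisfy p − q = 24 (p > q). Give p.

337

Since p = q + 24, we have 105481 = q(q + 24), so q² + 24q − 105481 = 0.
Discriminant: 24² + 4·105481 = 576 + 421924 = 422500; √422500 = 650.
q = (−24 + 650)/2 = 313, and p = q + 24 = 337.
Check: 313 · 337 = 105481.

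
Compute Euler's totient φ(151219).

Factor: 151219 = 37 · 61 · 67.
φ(151219) = (37−1) · (61−1) · (67−1) = 36 · 60 · 66 = 142560.

142560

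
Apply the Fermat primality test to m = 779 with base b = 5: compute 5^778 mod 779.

5^1 ≡ 5 (mod 779)
5^2 ≡ 5^2 = 25 ≡ 25 (mod 779)
5^4 ≡ 25^2 = 625 ≡ 625 (mod 779)
5^8 ≡ 625^2 = 390625 ≡ 346 (mod 779)
5^16 ≡ 346^2 = 119716 ≡ 529 (mod 779)
5^32 ≡ 529^2 = 279841 ≡ 180 (mod 779)
5^64 ≡ 180^2 = 32400 ≡ 461 (mod 779)
5^128 ≡ 461^2 = 212521 ≡ 633 (mod 779)
5^256 ≡ 633^2 = 400689 ≡ 283 (mod 779)
5^512 ≡ 283^2 = 80089 ≡ 631 (mod 779)
778 = 512 + 256 + 8 + 2 in binary powers of 2.
So 5^778 ≡ 631 · 283 · 346 · 25 ≡ 720 (mod 779).
Since 720 ≠ 1, base 5 is a Fermat witness: 779 is composite.

720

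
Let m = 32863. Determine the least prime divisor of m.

32863 is odd.
Digit sum 22, not divisible by 3.
Ends in 3: not divisible by 5.
7: 32863 = 7·4694 + 5
11: 32863 = 11·2987 + 6
13: 32863 = 13·2527 + 12
17: 32863 = 17·1933 + 2
19: 32863 = 19·1729 + 12
23: 32863 = 23·1428 + 19
29: 32863 = 29·1133 + 6
31: 32863 = 31·1060 + 3
37: 32863 = 37·888 + 7
41: 32863 = 41·801 + 22
43: 32863 = 43·764 + 11
47: 32863 = 47·699 + 10
53: 32863 = 53·620 + 3
59: 32863 = 59·557

59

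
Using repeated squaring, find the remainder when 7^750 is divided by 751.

7^1 ≡ 7 (mod 751)
7^2 ≡ 7^2 = 49 ≡ 49 (mod 751)
7^4 ≡ 49^2 = 2401 ≡ 148 (mod 751)
7^8 ≡ 148^2 = 21904 ≡ 125 (mod 751)
7^16 ≡ 125^2 = 15625 ≡ 605 (mod 751)
7^32 ≡ 605^2 = 366025 ≡ 288 (mod 751)
7^64 ≡ 288^2 = 82944 ≡ 334 (mod 751)
7^128 ≡ 334^2 = 111556 ≡ 408 (mod 751)
7^256 ≡ 408^2 = 166464 ≡ 493 (mod 751)
7^512 ≡ 493^2 = 243049 ≡ 476 (mod 751)
750 = 512 + 128 + 64 + 32 + 8 + 4 + 2 in binary powers of 2.
So 7^750 ≡ 476 · 408 · 334 · 288 · 125 · 148 · 49 ≡ 1 (mod 751).
Since the result is 1, base 7 gives no evidence that 751 is composite.

1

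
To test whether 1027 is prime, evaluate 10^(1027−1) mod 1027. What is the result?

10^1 ≡ 10 (mod 1027)
10^2 ≡ 10^2 = 100 ≡ 100 (mod 1027)
10^4 ≡ 100^2 = 10000 ≡ 757 (mod 1027)
10^8 ≡ 757^2 = 573049 ≡ 1010 (mod 1027)
10^16 ≡ 1010^2 = 1020100 ≡ 289 (mod 1027)
10^32 ≡ 289^2 = 83521 ≡ 334 (mod 1027)
10^64 ≡ 334^2 = 111556 ≡ 640 (mod 1027)
10^128 ≡ 640^2 = 409600 ≡ 854 (mod 1027)
10^256 ≡ 854^2 = 729316 ≡ 146 (mod 1027)
10^512 ≡ 146^2 = 21316 ≡ 776 (mod 1027)
10^1024 ≡ 776^2 = 602176 ≡ 354 (mod 1027)
1026 = 1024 + 2 in binary powers of 2.
So 10^1026 ≡ 354 · 100 ≡ 482 (mod 1027).
Since 482 ≠ 1, base 10 is a Fermat witness: 1027 is composite.

482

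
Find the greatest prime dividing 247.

247 = 13 · 19
19 is prime.
So 247 = 13 · 19; the largest prime factor is 19.

19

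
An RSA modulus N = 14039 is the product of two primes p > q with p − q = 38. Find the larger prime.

139

Since p = q + 38, we have 14039 = q(q + 38), so q² + 38q − 14039 = 0.
Discriminant: 38² + 4·14039 = 1444 + 56156 = 57600; √57600 = 240.
q = (−38 + 240)/2 = 101, and p = q + 38 = 139.
Check: 101 · 139 = 14039.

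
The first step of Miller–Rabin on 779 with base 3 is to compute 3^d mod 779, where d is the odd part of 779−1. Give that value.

779 − 1 = 778 = 2^1 · 389, so d = 389.
3^1 ≡ 3 (mod 779)
3^2 ≡ 3^2 = 9 ≡ 9 (mod 779)
3^4 ≡ 9^2 = 81 ≡ 81 (mod 779)
3^8 ≡ 81^2 = 6561 ≡ 329 (mod 779)
3^16 ≡ 329^2 = 108241 ≡ 739 (mod 779)
3^32 ≡ 739^2 = 546121 ≡ 42 (mod 779)
3^64 ≡ 42^2 = 1764 ≡ 206 (mod 779)
3^128 ≡ 206^2 = 42436 ≡ 370 (mod 779)
3^256 ≡ 370^2 = 136900 ≡ 575 (mod 779)
389 = 256 + 128 + 4 + 1 in binary powers of 2.
So 3^389 ≡ 575 · 370 · 81 · 3 ≡ 694 (mod 779).
Squaring chain: 694; never reaches −1, so base 3 is a Miller–Rabin witness that 779 is composite.

694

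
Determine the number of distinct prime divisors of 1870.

4

1870 = 2 · 935
935 = 5 · 187
187 = 11 · 17
1870 = 2 · 5 · 11 · 17, which has 4 distinct prime factors.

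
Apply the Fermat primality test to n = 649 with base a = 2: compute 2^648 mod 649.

2^1 ≡ 2 (mod 649)
2^2 ≡ 2^2 = 4 ≡ 4 (mod 649)
2^4 ≡ 4^2 = 16 ≡ 16 (mod 649)
2^8 ≡ 16^2 = 256 ≡ 256 (mod 649)
2^16 ≡ 256^2 = 65536 ≡ 636 (mod 649)
2^32 ≡ 636^2 = 404496 ≡ 169 (mod 649)
2^64 ≡ 169^2 = 28561 ≡ 5 (mod 649)
2^128 ≡ 5^2 = 25 ≡ 25 (mod 649)
2^256 ≡ 25^2 = 625 ≡ 625 (mod 649)
2^512 ≡ 625^2 = 390625 ≡ 576 (mod 649)
648 = 512 + 128 + 8 in binary powers of 2.
So 2^648 ≡ 576 · 25 · 256 ≡ 80 (mod 649).
Since 80 ≠ 1, base 2 is a Fermat witness: 649 is composite.

80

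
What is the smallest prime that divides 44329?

44329 is odd.
Digit sum 22, not divisible by 3.
Ends in 9: not divisible by 5.
7: 44329 = 7·6332 + 5
11: 44329 = 11·4029 + 10
13: 44329 = 13·3409 + 12
17: 44329 = 17·2607 + 10
19: 44329 = 19·2333 + 2
23: 44329 = 23·1927 + 8
29: 44329 = 29·1528 + 17
31: 44329 = 31·1429 + 30
37: 44329 = 37·1198 + 3
41: 44329 = 41·1081 + 8
43: 44329 = 43·1030 + 39
47: 44329 = 47·943 + 8
53: 44329 = 53·836 + 21
59: 44329 = 59·751 + 20
61: 44329 = 61·726 + 43
67: 44329 = 67·661 + 42
71: 44329 = 71·624 + 25
73: 44329 = 73·607 + 18
79: 44329 = 79·561 + 10
83: 44329 = 83·534 + 7
89: 44329 = 89·498 + 7
97: 44329 = 97·457

97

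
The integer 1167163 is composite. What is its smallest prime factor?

29

1167163 is odd.
Digit sum 25, not divisible by 3.
Ends in 3: not divisible by 5.
7: 1167163 = 7·166737 + 4
11: 1167163 = 11·106105 + 8
13: 1167163 = 13·89781 + 10
17: 1167163 = 17·68656 + 11
19: 1167163 = 19·61429 + 12
23: 1167163 = 23·50746 + 5
29: 1167163 = 29·40247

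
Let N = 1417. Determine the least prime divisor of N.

1417 is odd.
Digit sum 13, not divisible by 3.
Ends in 7: not divisible by 5.
7: 1417 = 7·202 + 3
11: 1417 = 11·128 + 9
13: 1417 = 13·109

13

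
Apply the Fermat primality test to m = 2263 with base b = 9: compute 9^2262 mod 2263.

9^1 ≡ 9 (mod 2263)
9^2 ≡ 9^2 = 81 ≡ 81 (mod 2263)
9^4 ≡ 81^2 = 6561 ≡ 2035 (mod 2263)
9^8 ≡ 2035^2 = 4141225 ≡ 2198 (mod 2263)
9^16 ≡ 2198^2 = 4831204 ≡ 1962 (mod 2263)
9^32 ≡ 1962^2 = 3849444 ≡ 81 (mod 2263)
9^64 ≡ 81^2 = 6561 ≡ 2035 (mod 2263)
9^128 ≡ 2035^2 = 4141225 ≡ 2198 (mod 2263)
9^256 ≡ 2198^2 = 4831204 ≡ 1962 (mod 2263)
9^512 ≡ 1962^2 = 3849444 ≡ 81 (mod 2263)
9^1024 ≡ 81^2 = 6561 ≡ 2035 (mod 2263)
9^2048 ≡ 2035^2 = 4141225 ≡ 2198 (mod 2263)
2262 = 2048 + 128 + 64 + 16 + 4 + 2 in binary powers of 2.
So 9^2262 ≡ 2198 · 2198 · 2035 · 1962 · 2035 · 81 ≡ 1242 (mod 2263).
Since 1242 ≠ 1, base 9 is a Fermat witness: 2263 is composite.

1242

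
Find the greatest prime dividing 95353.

95353 = 17 · 5609
5609 = 71 · 79
79 is prime.
So 95353 = 17 · 71 · 79; the largest prime factor is 79.

79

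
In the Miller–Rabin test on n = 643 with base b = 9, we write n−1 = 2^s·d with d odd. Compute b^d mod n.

1

643 − 1 = 642 = 2^1 · 321, so d = 321.
9^1 ≡ 9 (mod 643)
9^2 ≡ 9^2 = 81 ≡ 81 (mod 643)
9^4 ≡ 81^2 = 6561 ≡ 131 (mod 643)
9^8 ≡ 131^2 = 17161 ≡ 443 (mod 643)
9^16 ≡ 443^2 = 196249 ≡ 134 (mod 643)
9^32 ≡ 134^2 = 17956 ≡ 595 (mod 643)
9^64 ≡ 595^2 = 354025 ≡ 375 (mod 643)
9^128 ≡ 375^2 = 140625 ≡ 451 (mod 643)
9^256 ≡ 451^2 = 203401 ≡ 213 (mod 643)
321 = 256 + 64 + 1 in binary powers of 2.
So 9^321 ≡ 213 · 375 · 9 ≡ 1 (mod 643).
Since 9^d ≡ 1 (mod 643), base 9 does not prove 643 composite.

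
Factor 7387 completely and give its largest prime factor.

7387 = 83 · 89
89 is prime.
So 7387 = 83 · 89; the largest prime factor is 89.

89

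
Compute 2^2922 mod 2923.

2^1 ≡ 2 (mod 2923)
2^2 ≡ 2^2 = 4 ≡ 4 (mod 2923)
2^4 ≡ 4^2 = 16 ≡ 16 (mod 2923)
2^8 ≡ 16^2 = 256 ≡ 256 (mod 2923)
2^16 ≡ 256^2 = 65536 ≡ 1230 (mod 2923)
2^32 ≡ 1230^2 = 1512900 ≡ 1709 (mod 2923)
2^64 ≡ 1709^2 = 2920681 ≡ 604 (mod 2923)
2^128 ≡ 604^2 = 364816 ≡ 2364 (mod 2923)
2^256 ≡ 2364^2 = 5588496 ≡ 2643 (mod 2923)
2^512 ≡ 2643^2 = 6985449 ≡ 2402 (mod 2923)
2^1024 ≡ 2402^2 = 5769604 ≡ 2525 (mod 2923)
2^2048 ≡ 2525^2 = 6375625 ≡ 562 (mod 2923)
2922 = 2048 + 512 + 256 + 64 + 32 + 8 + 2 in binary powers of 2.
So 2^2922 ≡ 562 · 2402 · 2643 · 604 · 1709 · 256 · 4 ≡ 2617 (mod 2923).
Since 2617 ≠ 1, base 2 is a Fermat witness: 2923 is composite.

2617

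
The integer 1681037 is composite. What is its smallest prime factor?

1681037 is odd.
Digit sum 26, not divisible by 3.
Ends in 7: not divisible by 5.
7: 1681037 = 7·240148 + 1
11: 1681037 = 11·152821 + 6
13: 1681037 = 13·129310 + 7
17: 1681037 = 17·98884 + 9
19: 1681037 = 19·88475 + 12
23: 1681037 = 23·73088 + 13
29: 1681037 = 29·57966 + 23
31: 1681037 = 31·54227

31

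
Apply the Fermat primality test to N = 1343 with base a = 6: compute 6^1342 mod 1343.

6^1 ≡ 6 (mod 1343)
6^2 ≡ 6^2 = 36 ≡ 36 (mod 1343)
6^4 ≡ 36^2 = 1296 ≡ 1296 (mod 1343)
6^8 ≡ 1296^2 = 1679616 ≡ 866 (mod 1343)
6^16 ≡ 866^2 = 749956 ≡ 562 (mod 1343)
6^32 ≡ 562^2 = 315844 ≡ 239 (mod 1343)
6^64 ≡ 239^2 = 57121 ≡ 715 (mod 1343)
6^128 ≡ 715^2 = 511225 ≡ 885 (mod 1343)
6^256 ≡ 885^2 = 783225 ≡ 256 (mod 1343)
6^512 ≡ 256^2 = 65536 ≡ 1072 (mod 1343)
6^1024 ≡ 1072^2 = 1149184 ≡ 919 (mod 1343)
1342 = 1024 + 256 + 32 + 16 + 8 + 4 + 2 in binary powers of 2.
So 6^1342 ≡ 919 · 256 · 239 · 562 · 866 · 1296 · 36 ≡ 9 (mod 1343).
Since 9 ≠ 1, base 6 is a Fermat witness: 1343 is composite.

9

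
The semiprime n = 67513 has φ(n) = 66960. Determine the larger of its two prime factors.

φ(n) = (p−1)(q−1) = n − (p+q) + 1, so p + q = 67513 − 66960 + 1 = 554.
p and q are the roots of t² − 554t + 67513 = 0.
Discriminant: 554² − 4·67513 = 306916 − 270052 = 36864; √36864 = 192.
q = (554 − 192)/2 = 181, p = (554 + 192)/2 = 373.
Check: 181 · 373 = 67513.

373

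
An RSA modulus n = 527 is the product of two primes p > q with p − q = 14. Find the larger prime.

31

Since p = q + 14, we have 527 = q(q + 14), so q² + 14q − 527 = 0.
Discriminant: 14² + 4·527 = 196 + 2108 = 2304; √2304 = 48.
q = (−14 + 48)/2 = 17, and p = q + 14 = 31.
Check: 17 · 31 = 527.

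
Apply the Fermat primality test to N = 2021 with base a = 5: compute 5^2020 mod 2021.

883

5^1 ≡ 5 (mod 2021)
5^2 ≡ 5^2 = 25 ≡ 25 (mod 2021)
5^4 ≡ 25^2 = 625 ≡ 625 (mod 2021)
5^8 ≡ 625^2 = 390625 ≡ 572 (mod 2021)
5^16 ≡ 572^2 = 327184 ≡ 1803 (mod 2021)
5^32 ≡ 1803^2 = 3250809 ≡ 1041 (mod 2021)
5^64 ≡ 1041^2 = 1083681 ≡ 425 (mod 2021)
5^128 ≡ 425^2 = 180625 ≡ 756 (mod 2021)
5^256 ≡ 756^2 = 571536 ≡ 1614 (mod 2021)
5^512 ≡ 1614^2 = 2604996 ≡ 1948 (mod 2021)
5^1024 ≡ 1948^2 = 3794704 ≡ 1287 (mod 2021)
2020 = 1024 + 512 + 256 + 128 + 64 + 32 + 4 in binary powers of 2.
So 5^2020 ≡ 1287 · 1948 · 1614 · 756 · 425 · 1041 · 625 ≡ 883 (mod 2021).
Since 883 ≠ 1, base 5 is a Fermat witness: 2021 is composite.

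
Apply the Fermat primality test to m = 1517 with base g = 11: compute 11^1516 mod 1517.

359

11^1 ≡ 11 (mod 1517)
11^2 ≡ 11^2 = 121 ≡ 121 (mod 1517)
11^4 ≡ 121^2 = 14641 ≡ 988 (mod 1517)
11^8 ≡ 988^2 = 976144 ≡ 713 (mod 1517)
11^16 ≡ 713^2 = 508369 ≡ 174 (mod 1517)
11^32 ≡ 174^2 = 30276 ≡ 1453 (mod 1517)
11^64 ≡ 1453^2 = 2111209 ≡ 1062 (mod 1517)
11^128 ≡ 1062^2 = 1127844 ≡ 713 (mod 1517)
11^256 ≡ 713^2 = 508369 ≡ 174 (mod 1517)
11^512 ≡ 174^2 = 30276 ≡ 1453 (mod 1517)
11^1024 ≡ 1453^2 = 2111209 ≡ 1062 (mod 1517)
1516 = 1024 + 256 + 128 + 64 + 32 + 8 + 4 in binary powers of 2.
So 11^1516 ≡ 1062 · 174 · 713 · 1062 · 1453 · 713 · 988 ≡ 359 (mod 1517).
Since 359 ≠ 1, base 11 is a Fermat witness: 1517 is composite.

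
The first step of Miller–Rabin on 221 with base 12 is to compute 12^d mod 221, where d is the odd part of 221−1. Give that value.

194

221 − 1 = 220 = 2^2 · 55, so d = 55.
12^1 ≡ 12 (mod 221)
12^2 ≡ 12^2 = 144 ≡ 144 (mod 221)
12^4 ≡ 144^2 = 20736 ≡ 183 (mod 221)
12^8 ≡ 183^2 = 33489 ≡ 118 (mod 221)
12^16 ≡ 118^2 = 13924 ≡ 1 (mod 221)
12^32 ≡ 1^2 = 1 ≡ 1 (mod 221)
55 = 32 + 16 + 4 + 2 + 1 in binary powers of 2.
So 12^55 ≡ 1 · 1 · 183 · 144 · 12 ≡ 194 (mod 221).
Squaring chain: 194 → 66; never reaches −1, so base 12 is a Miller–Rabin witness that 221 is composite.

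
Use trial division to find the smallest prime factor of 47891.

83

47891 is odd.
Digit sum 29, not divisible by 3.
Ends in 1: not divisible by 5.
7: 47891 = 7·6841 + 4
11: 47891 = 11·4353 + 8
13: 47891 = 13·3683 + 12
17: 47891 = 17·2817 + 2
19: 47891 = 19·2520 + 11
23: 47891 = 23·2082 + 5
29: 47891 = 29·1651 + 12
31: 47891 = 31·1544 + 27
37: 47891 = 37·1294 + 13
41: 47891 = 41·1168 + 3
43: 47891 = 43·1113 + 32
47: 47891 = 47·1018 + 45
53: 47891 = 53·903 + 32
59: 47891 = 59·811 + 42
61: 47891 = 61·785 + 6
67: 47891 = 67·714 + 53
71: 47891 = 71·674 + 37
73: 47891 = 73·656 + 3
79: 47891 = 79·606 + 17
83: 47891 = 83·577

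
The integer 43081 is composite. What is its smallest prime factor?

67

43081 is odd.
Digit sum 16, not divisible by 3.
Ends in 1: not divisible by 5.
7: 43081 = 7·6154 + 3
11: 43081 = 11·3916 + 5
13: 43081 = 13·3313 + 12
17: 43081 = 17·2534 + 3
19: 43081 = 19·2267 + 8
23: 43081 = 23·1873 + 2
29: 43081 = 29·1485 + 16
31: 43081 = 31·1389 + 22
37: 43081 = 37·1164 + 13
41: 43081 = 41·1050 + 31
43: 43081 = 43·1001 + 38
47: 43081 = 47·916 + 29
53: 43081 = 53·812 + 45
59: 43081 = 59·730 + 11
61: 43081 = 61·706 + 15
67: 43081 = 67·643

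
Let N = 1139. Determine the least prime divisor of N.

17

1139 is odd.
Digit sum 14, not divisible by 3.
Ends in 9: not divisible by 5.
7: 1139 = 7·162 + 5
11: 1139 = 11·103 + 6
13: 1139 = 13·87 + 8
17: 1139 = 17·67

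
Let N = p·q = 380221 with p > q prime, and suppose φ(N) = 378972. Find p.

727

φ(n) = (p−1)(q−1) = n − (p+q) + 1, so p + q = 380221 − 378972 + 1 = 1250.
p and q are the roots of t² − 1250t + 380221 = 0.
Discriminant: 1250² − 4·380221 = 1562500 − 1520884 = 41616; √41616 = 204.
q = (1250 − 204)/2 = 523, p = (1250 + 204)/2 = 727.
Check: 523 · 727 = 380221.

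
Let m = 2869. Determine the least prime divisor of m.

2869 is odd.
Digit sum 25, not divisible by 3.
Ends in 9: not divisible by 5.
7: 2869 = 7·409 + 6
11: 2869 = 11·260 + 9
13: 2869 = 13·220 + 9
17: 2869 = 17·168 + 13
19: 2869 = 19·151

19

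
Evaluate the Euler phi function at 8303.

7524

Factor: 8303 = 19^2 · 23.
φ(8303) = 19^1·(19−1) · (23−1) = 342 · 22 = 7524.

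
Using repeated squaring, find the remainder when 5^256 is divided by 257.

5^1 ≡ 5 (mod 257)
5^2 ≡ 5^2 = 25 ≡ 25 (mod 257)
5^4 ≡ 25^2 = 625 ≡ 111 (mod 257)
5^8 ≡ 111^2 = 12321 ≡ 242 (mod 257)
5^16 ≡ 242^2 = 58564 ≡ 225 (mod 257)
5^32 ≡ 225^2 = 50625 ≡ 253 (mod 257)
5^64 ≡ 253^2 = 64009 ≡ 16 (mod 257)
5^128 ≡ 16^2 = 256 ≡ 256 (mod 257)
5^256 ≡ 256^2 = 65536 ≡ 1 (mod 257)
256 = 256 in binary powers of 2.
So 5^256 ≡ 1 ≡ 1 (mod 257).
Since the result is 1, base 5 gives no evidence that 257 is composite.

1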